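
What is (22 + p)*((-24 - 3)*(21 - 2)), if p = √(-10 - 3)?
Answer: -11286 - 513*I*√13 ≈ -11286.0 - 1849.6*I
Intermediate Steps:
p = I*√13 (p = √(-13) = I*√13 ≈ 3.6056*I)
(22 + p)*((-24 - 3)*(21 - 2)) = (22 + I*√13)*((-24 - 3)*(21 - 2)) = (22 + I*√13)*(-27*19) = (22 + I*√13)*(-513) = -11286 - 513*I*√13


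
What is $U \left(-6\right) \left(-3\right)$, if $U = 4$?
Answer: $72$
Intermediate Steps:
$U \left(-6\right) \left(-3\right) = 4 \left(-6\right) \left(-3\right) = \left(-24\right) \left(-3\right) = 72$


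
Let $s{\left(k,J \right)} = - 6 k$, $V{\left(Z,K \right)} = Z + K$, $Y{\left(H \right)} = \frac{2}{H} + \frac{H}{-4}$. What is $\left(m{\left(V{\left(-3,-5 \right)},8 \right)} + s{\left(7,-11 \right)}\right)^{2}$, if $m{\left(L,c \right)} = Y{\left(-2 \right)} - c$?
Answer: $\frac{10201}{4} \approx 2550.3$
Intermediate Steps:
$Y{\left(H \right)} = \frac{2}{H} - \frac{H}{4}$ ($Y{\left(H \right)} = \frac{2}{H} + H \left(- \frac{1}{4}\right) = \frac{2}{H} - \frac{H}{4}$)
$V{\left(Z,K \right)} = K + Z$
$m{\left(L,c \right)} = - \frac{1}{2} - c$ ($m{\left(L,c \right)} = \left(\frac{2}{-2} - - \frac{1}{2}\right) - c = \left(2 \left(- \frac{1}{2}\right) + \frac{1}{2}\right) - c = \left(-1 + \frac{1}{2}\right) - c = - \frac{1}{2} - c$)
$\left(m{\left(V{\left(-3,-5 \right)},8 \right)} + s{\left(7,-11 \right)}\right)^{2} = \left(\left(- \frac{1}{2} - 8\right) - 42\right)^{2} = \left(- \frac{17}{2} - 42\right)^{2} = \left(- \frac{101}{2}\right)^{2} = \frac{10201}{4}$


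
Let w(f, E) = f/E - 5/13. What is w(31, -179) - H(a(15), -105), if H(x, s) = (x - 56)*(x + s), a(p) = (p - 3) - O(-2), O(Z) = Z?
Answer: -8895092/2327 ≈ -3822.6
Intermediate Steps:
w(f, E) = -5/13 + f/E (w(f, E) = f/E - 5*1/13 = f/E - 5/13 = -5/13 + f/E)
a(p) = -1 + p (a(p) = (p - 3) - 1*(-2) = (-3 + p) + 2 = -1 + p)
H(x, s) = (-56 + x)*(s + x)
w(31, -179) - H(a(15), -105) = (-5/13 + 31/(-179)) - ((-1 + 15)² - 56*(-105) - 56*(-1 + 15) - 105*(-1 + 15)) = (-5/13 + 31*(-1/179)) - (14² + 5880 - 56*14 - 105*14) = (-5/13 - 31/179) - (196 + 5880 - 784 - 1470) = -1298/2327 - 1*3822 = -1298/2327 - 3822 = -8895092/2327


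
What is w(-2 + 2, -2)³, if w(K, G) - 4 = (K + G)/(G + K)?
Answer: 125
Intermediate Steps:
w(K, G) = 5 (w(K, G) = 4 + (K + G)/(G + K) = 4 + (G + K)/(G + K) = 4 + 1 = 5)
w(-2 + 2, -2)³ = 5³ = 125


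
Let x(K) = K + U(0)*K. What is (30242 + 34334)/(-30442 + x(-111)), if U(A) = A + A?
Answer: -64576/30553 ≈ -2.1136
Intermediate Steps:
U(A) = 2*A
x(K) = K (x(K) = K + (2*0)*K = K + 0*K = K + 0 = K)
(30242 + 34334)/(-30442 + x(-111)) = (30242 + 34334)/(-30442 - 111) = 64576/(-30553) = 64576*(-1/30553) = -64576/30553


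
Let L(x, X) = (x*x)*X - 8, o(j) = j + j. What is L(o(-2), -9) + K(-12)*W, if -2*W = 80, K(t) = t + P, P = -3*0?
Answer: 328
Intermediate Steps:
o(j) = 2*j
P = 0
K(t) = t (K(t) = t + 0 = t)
L(x, X) = -8 + X*x**2 (L(x, X) = x**2*X - 8 = X*x**2 - 8 = -8 + X*x**2)
W = -40 (W = -1/2*80 = -40)
L(o(-2), -9) + K(-12)*W = (-8 - 9*(2*(-2))**2) - 12*(-40) = (-8 - 9*(-4)**2) + 480 = (-8 - 9*16) + 480 = (-8 - 144) + 480 = -152 + 480 = 328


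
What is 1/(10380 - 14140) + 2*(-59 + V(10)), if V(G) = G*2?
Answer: -293281/3760 ≈ -78.000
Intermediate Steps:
V(G) = 2*G
1/(10380 - 14140) + 2*(-59 + V(10)) = 1/(10380 - 14140) + 2*(-59 + 2*10) = 1/(-3760) + 2*(-59 + 20) = -1/3760 + 2*(-39) = -1/3760 - 78 = -293281/3760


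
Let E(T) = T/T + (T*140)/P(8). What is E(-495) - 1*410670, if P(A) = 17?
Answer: -7050673/17 ≈ -4.1475e+5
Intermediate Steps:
E(T) = 1 + 140*T/17 (E(T) = T/T + (T*140)/17 = 1 + (140*T)*(1/17) = 1 + 140*T/17)
E(-495) - 1*410670 = (1 + (140/17)*(-495)) - 1*410670 = (1 - 69300/17) - 410670 = -69283/17 - 410670 = -7050673/17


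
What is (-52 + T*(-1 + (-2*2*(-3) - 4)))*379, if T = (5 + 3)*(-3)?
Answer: -83380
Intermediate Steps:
T = -24 (T = 8*(-3) = -24)
(-52 + T*(-1 + (-2*2*(-3) - 4)))*379 = (-52 - 24*(-1 + (-2*2*(-3) - 4)))*379 = (-52 - 24*(-1 + (-4*(-3) - 4)))*379 = (-52 - 24*(-1 + (12 - 4)))*379 = (-52 - 24*(-1 + 8))*379 = (-52 - 24*7)*379 = (-52 - 168)*379 = -220*379 = -83380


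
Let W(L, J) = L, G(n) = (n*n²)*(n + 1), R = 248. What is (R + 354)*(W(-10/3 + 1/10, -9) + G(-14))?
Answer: 322088963/15 ≈ 2.1473e+7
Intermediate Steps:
G(n) = n³*(1 + n)
(R + 354)*(W(-10/3 + 1/10, -9) + G(-14)) = (248 + 354)*((-10/3 + 1/10) + (-14)³*(1 - 14)) = 602*((-10*⅓ + 1*(⅒)) - 2744*(-13)) = 602*((-10/3 + ⅒) + 35672) = 602*(-97/30 + 35672) = 602*(1070063/30) = 322088963/15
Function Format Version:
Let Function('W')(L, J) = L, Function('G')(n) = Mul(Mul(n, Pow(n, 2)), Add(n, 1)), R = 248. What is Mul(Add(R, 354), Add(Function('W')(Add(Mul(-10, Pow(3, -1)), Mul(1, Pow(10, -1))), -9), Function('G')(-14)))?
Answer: Rational(322088963, 15) ≈ 2.1473e+7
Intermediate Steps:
Function('G')(n) = Mul(Pow(n, 3), Add(1, n))
Mul(Add(R, 354), Add(Function('W')(Add(Mul(-10, Pow(3, -1)), Mul(1, Pow(10, -1))), -9), Function('G')(-14))) = Mul(Add(248, 354), Add(Add(Mul(-10, Pow(3, -1)), Mul(1, Pow(10, -1))), Mul(Pow(-14, 3), Add(1, -14)))) = Mul(602, Add(Add(Mul(-10, Rational(1, 3)), Mul(1, Rational(1, 10))), Mul(-2744, -13))) = Mul(602, Add(Add(Rational(-10, 3), Rational(1, 10)), 35672)) = Mul(602, Add(Rational(-97, 30), 35672)) = Mul(602, Rational(1070063, 30)) = Rational(322088963, 15)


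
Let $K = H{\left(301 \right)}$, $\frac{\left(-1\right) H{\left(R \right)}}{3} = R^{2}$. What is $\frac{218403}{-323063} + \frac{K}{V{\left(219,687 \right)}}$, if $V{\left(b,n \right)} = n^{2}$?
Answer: $- \frac{63629646032}{50825240349} \approx -1.2519$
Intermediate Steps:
$H{\left(R \right)} = - 3 R^{2}$
$K = -271803$ ($K = - 3 \cdot 301^{2} = \left(-3\right) 90601 = -271803$)
$\frac{218403}{-323063} + \frac{K}{V{\left(219,687 \right)}} = \frac{218403}{-323063} - \frac{271803}{687^{2}} = 218403 \left(- \frac{1}{323063}\right) - \frac{271803}{471969} = - \frac{218403}{323063} - \frac{90601}{157323} = - \frac{63629646032}{50825240349}$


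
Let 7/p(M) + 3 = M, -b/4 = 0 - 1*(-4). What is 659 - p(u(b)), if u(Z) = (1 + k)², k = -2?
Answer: 1325/2 ≈ 662.50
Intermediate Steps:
b = -16 (b = -4*(0 - 1*(-4)) = -4*(0 + 4) = -4*4 = -16)
u(Z) = 1 (u(Z) = (1 - 2)² = (-1)² = 1)
p(M) = 7/(-3 + M)
659 - p(u(b)) = 659 - 7/(-3 + 1) = 659 - 7/(-2) = 659 - 7*(-1)/2 = 659 - 1*(-7/2) = 659 + 7/2 = 1325/2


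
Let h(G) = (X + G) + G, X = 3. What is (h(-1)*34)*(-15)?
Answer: -510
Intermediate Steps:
h(G) = 3 + 2*G (h(G) = (3 + G) + G = 3 + 2*G)
(h(-1)*34)*(-15) = ((3 + 2*(-1))*34)*(-15) = ((3 - 2)*34)*(-15) = (1*34)*(-15) = 34*(-15) = -510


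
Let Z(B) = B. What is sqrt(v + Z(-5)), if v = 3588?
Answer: sqrt(3583) ≈ 59.858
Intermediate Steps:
sqrt(v + Z(-5)) = sqrt(3588 - 5) = sqrt(3583)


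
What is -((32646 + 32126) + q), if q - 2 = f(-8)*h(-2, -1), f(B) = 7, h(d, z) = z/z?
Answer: -64781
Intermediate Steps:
h(d, z) = 1
q = 9 (q = 2 + 7*1 = 2 + 7 = 9)
-((32646 + 32126) + q) = -((32646 + 32126) + 9) = -(64772 + 9) = -1*64781 = -64781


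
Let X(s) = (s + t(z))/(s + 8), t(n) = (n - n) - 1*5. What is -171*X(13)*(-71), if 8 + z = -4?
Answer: 32376/7 ≈ 4625.1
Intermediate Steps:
z = -12 (z = -8 - 4 = -12)
t(n) = -5 (t(n) = 0 - 5 = -5)
X(s) = (-5 + s)/(8 + s) (X(s) = (s - 5)/(s + 8) = (-5 + s)/(8 + s))
-171*X(13)*(-71) = -171*(-5 + 13)/(8 + 13)*(-71) = -171*8/21*(-71) = -456/7*(-71) = 32376/7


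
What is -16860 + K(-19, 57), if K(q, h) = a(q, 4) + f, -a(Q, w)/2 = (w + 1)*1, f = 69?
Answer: -16801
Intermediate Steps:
a(Q, w) = -2 - 2*w (a(Q, w) = -2*(w + 1) = -2*(1 + w) = -2 - 2*w)
K(q, h) = 59 (K(q, h) = (-2 - 2*4) + 69 = (-2 - 8) + 69 = -10 + 69 = 59)
-16860 + K(-19, 57) = -16860 + 59 = -16801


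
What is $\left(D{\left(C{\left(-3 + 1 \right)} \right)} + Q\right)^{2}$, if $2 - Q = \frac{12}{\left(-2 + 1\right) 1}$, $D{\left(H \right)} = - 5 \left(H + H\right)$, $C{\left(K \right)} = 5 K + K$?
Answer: $17956$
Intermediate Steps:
$C{\left(K \right)} = 6 K$
$D{\left(H \right)} = - 10 H$ ($D{\left(H \right)} = - 5 \cdot 2 H = - 10 H$)
$Q = 14$ ($Q = 2 - \frac{12}{\left(-2 + 1\right) 1} = 2 - \frac{12}{\left(-1\right) 1} = 2 - \frac{12}{-1} = 2 - 12 \left(-1\right) = 2 - -12 = 2 + 12 = 14$)
$\left(D{\left(C{\left(-3 + 1 \right)} \right)} + Q\right)^{2} = \left(- 10 \cdot 6 \left(-3 + 1\right) + 14\right)^{2} = \left(- 10 \cdot 6 \left(-2\right) + 14\right)^{2} = \left(\left(-10\right) \left(-12\right) + 14\right)^{2} = \left(120 + 14\right)^{2} = 134^{2} = 17956$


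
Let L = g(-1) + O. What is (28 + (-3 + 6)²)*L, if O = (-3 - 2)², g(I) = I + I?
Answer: 851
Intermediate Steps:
g(I) = 2*I
O = 25 (O = (-5)² = 25)
L = 23 (L = 2*(-1) + 25 = -2 + 25 = 23)
(28 + (-3 + 6)²)*L = (28 + (-3 + 6)²)*23 = (28 + 3²)*23 = (28 + 9)*23 = 37*23 = 851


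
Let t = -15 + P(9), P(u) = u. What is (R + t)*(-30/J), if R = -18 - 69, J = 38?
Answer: 1395/19 ≈ 73.421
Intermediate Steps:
t = -6 (t = -15 + 9 = -6)
R = -87
(R + t)*(-30/J) = (-87 - 6)*(-30/38) = -(-2790)/38 = -93*(-15/19) = 1395/19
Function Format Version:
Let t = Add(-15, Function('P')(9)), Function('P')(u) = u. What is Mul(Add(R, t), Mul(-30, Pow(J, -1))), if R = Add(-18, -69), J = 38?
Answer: Rational(1395, 19) ≈ 73.421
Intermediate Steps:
t = -6 (t = Add(-15, 9) = -6)
R = -87
Mul(Add(R, t), Mul(-30, Pow(J, -1))) = Mul(Add(-87, -6), Mul(-30, Pow(38, -1))) = Mul(-93, Mul(-30, Rational(1, 38))) = Mul(-93, Rational(-15, 19)) = Rational(1395, 19)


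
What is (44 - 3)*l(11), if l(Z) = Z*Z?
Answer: 4961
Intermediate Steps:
l(Z) = Z²
(44 - 3)*l(11) = (44 - 3)*11² = 41*121 = 4961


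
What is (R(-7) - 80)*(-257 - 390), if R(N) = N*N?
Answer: 20057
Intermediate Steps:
R(N) = N²
(R(-7) - 80)*(-257 - 390) = ((-7)² - 80)*(-257 - 390) = (49 - 80)*(-647) = -31*(-647) = 20057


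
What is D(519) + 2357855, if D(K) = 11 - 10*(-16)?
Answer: 2358026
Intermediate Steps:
D(K) = 171 (D(K) = 11 + 160 = 171)
D(519) + 2357855 = 171 + 2357855 = 2358026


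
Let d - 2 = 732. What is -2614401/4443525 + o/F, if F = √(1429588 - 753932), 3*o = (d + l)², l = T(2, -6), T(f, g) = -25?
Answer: -290489/493725 + 502681*√168914/1013484 ≈ 203.26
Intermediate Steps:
d = 734 (d = 2 + 732 = 734)
l = -25
o = 502681/3 (o = (734 - 25)²/3 = (⅓)*709² = (⅓)*502681 = 502681/3 ≈ 1.6756e+5)
F = 2*√168914 (F = √675656 = 2*√168914 ≈ 821.98)
-2614401/4443525 + o/F = -2614401/4443525 + 502681/(3*((2*√168914))) = -2614401*1/4443525 + 502681*(√168914/337828)/3 = -290489/493725 + 502681*√168914/1013484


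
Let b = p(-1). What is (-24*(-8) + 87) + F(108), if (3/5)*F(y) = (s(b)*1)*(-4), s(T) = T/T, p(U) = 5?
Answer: 817/3 ≈ 272.33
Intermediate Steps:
b = 5
s(T) = 1
F(y) = -20/3 (F(y) = 5*((1*1)*(-4))/3 = 5*(1*(-4))/3 = (5/3)*(-4) = -20/3)
(-24*(-8) + 87) + F(108) = (-24*(-8) + 87) - 20/3 = (192 + 87) - 20/3 = 279 - 20/3 = 817/3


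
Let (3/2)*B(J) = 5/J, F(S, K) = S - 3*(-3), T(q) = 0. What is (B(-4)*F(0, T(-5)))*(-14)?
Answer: 105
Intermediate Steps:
F(S, K) = 9 + S (F(S, K) = S + 9 = 9 + S)
B(J) = 10/(3*J) (B(J) = 2*(5/J)/3 = 10/(3*J))
(B(-4)*F(0, T(-5)))*(-14) = (((10/3)/(-4))*(9 + 0))*(-14) = (((10/3)*(-1/4))*9)*(-14) = -5/6*9*(-14) = -15/2*(-14) = 105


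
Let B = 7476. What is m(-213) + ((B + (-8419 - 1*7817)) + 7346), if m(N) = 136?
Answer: -1278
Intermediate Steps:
m(-213) + ((B + (-8419 - 1*7817)) + 7346) = 136 + ((7476 + (-8419 - 1*7817)) + 7346) = 136 + ((7476 + (-8419 - 7817)) + 7346) = 136 + ((7476 - 16236) + 7346) = 136 + (-8760 + 7346) = 136 - 1414 = -1278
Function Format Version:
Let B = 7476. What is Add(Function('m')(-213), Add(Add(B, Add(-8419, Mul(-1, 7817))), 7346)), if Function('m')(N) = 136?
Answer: -1278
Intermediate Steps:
Add(Function('m')(-213), Add(Add(B, Add(-8419, Mul(-1, 7817))), 7346)) = Add(136, Add(Add(7476, Add(-8419, Mul(-1, 7817))), 7346)) = Add(136, Add(Add(7476, Add(-8419, -7817)), 7346)) = Add(136, Add(Add(7476, -16236), 7346)) = Add(136, Add(-8760, 7346)) = Add(136, -1414) = -1278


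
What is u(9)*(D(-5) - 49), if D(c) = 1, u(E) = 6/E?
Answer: -32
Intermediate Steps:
u(9)*(D(-5) - 49) = (6/9)*(1 - 49) = (6*(1/9))*(-48) = (2/3)*(-48) = -32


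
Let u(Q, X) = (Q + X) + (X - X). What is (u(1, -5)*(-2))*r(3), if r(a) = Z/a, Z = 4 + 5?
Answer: 24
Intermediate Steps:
Z = 9
r(a) = 9/a
u(Q, X) = Q + X (u(Q, X) = (Q + X) + 0 = Q + X)
(u(1, -5)*(-2))*r(3) = ((1 - 5)*(-2))*(9/3) = (-4*(-2))*(9*(⅓)) = 8*3 = 24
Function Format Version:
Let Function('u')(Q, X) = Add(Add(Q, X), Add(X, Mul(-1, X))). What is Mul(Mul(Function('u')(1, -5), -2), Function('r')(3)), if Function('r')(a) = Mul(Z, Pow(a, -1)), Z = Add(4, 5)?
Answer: 24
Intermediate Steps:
Z = 9
Function('r')(a) = Mul(9, Pow(a, -1))
Function('u')(Q, X) = Add(Q, X) (Function('u')(Q, X) = Add(Add(Q, X), 0) = Add(Q, X))
Mul(Mul(Function('u')(1, -5), -2), Function('r')(3)) = Mul(Mul(Add(1, -5), -2), Mul(9, Pow(3, -1))) = Mul(Mul(-4, -2), Mul(9, Rational(1, 3))) = Mul(8, 3) = 24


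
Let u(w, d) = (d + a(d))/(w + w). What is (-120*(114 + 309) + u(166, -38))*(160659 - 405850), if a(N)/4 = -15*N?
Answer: 2065743737449/166 ≈ 1.2444e+10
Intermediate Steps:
a(N) = -60*N (a(N) = 4*(-15*N) = -60*N)
u(w, d) = -59*d/(2*w) (u(w, d) = (d - 60*d)/(w + w) = (-59*d)/((2*w)) = (-59*d)*(1/(2*w)) = -59*d/(2*w))
(-120*(114 + 309) + u(166, -38))*(160659 - 405850) = (-120*(114 + 309) - 59/2*(-38)/166)*(160659 - 405850) = (-120*423 - 59/2*(-38)*1/166)*(-245191) = (-50760 + 1121/166)*(-245191) = -8425039/166*(-245191) = 2065743737449/166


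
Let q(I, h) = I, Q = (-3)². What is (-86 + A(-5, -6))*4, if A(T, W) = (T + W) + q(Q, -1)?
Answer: -352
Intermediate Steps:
Q = 9
A(T, W) = 9 + T + W (A(T, W) = (T + W) + 9 = 9 + T + W)
(-86 + A(-5, -6))*4 = (-86 + (9 - 5 - 6))*4 = (-86 - 2)*4 = -88*4 = -352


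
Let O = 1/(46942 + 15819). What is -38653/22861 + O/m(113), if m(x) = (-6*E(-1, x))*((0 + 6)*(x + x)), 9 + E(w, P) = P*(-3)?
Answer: -6868521236806163/4062330582235488 ≈ -1.6908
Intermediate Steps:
E(w, P) = -9 - 3*P (E(w, P) = -9 + P*(-3) = -9 - 3*P)
O = 1/62761 ≈ 1.5933e-5
m(x) = 12*x*(54 + 18*x) (m(x) = (-6*(-9 - 3*x))*((0 + 6)*(x + x)) = (54 + 18*x)*(6*(2*x)) = (54 + 18*x)*(12*x) = 12*x*(54 + 18*x))
-38653/22861 + O/m(113) = -38653/22861 + 1/(62761*((216*113*(3 + 113)))) = -38653*1/22861 + 1/(62761*((216*113*116))) = -38653/22861 + (1/62761)/2831328 = -38653/22861 + (1/62761)*(1/2831328) = -38653/22861 + 1/177696976608 = -6868521236806163/4062330582235488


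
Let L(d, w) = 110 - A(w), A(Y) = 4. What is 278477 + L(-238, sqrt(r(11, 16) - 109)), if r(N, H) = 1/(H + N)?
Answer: 278583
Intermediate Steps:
L(d, w) = 106 (L(d, w) = 110 - 1*4 = 110 - 4 = 106)
278477 + L(-238, sqrt(r(11, 16) - 109)) = 278477 + 106 = 278583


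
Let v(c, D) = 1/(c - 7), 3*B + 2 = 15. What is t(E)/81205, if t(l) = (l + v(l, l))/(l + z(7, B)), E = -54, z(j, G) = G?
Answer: 1977/147614449 ≈ 1.3393e-5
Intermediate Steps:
B = 13/3 (B = -⅔ + (⅓)*15 = -⅔ + 5 = 13/3 ≈ 4.3333)
v(c, D) = 1/(-7 + c)
t(l) = (l + 1/(-7 + l))/(13/3 + l) (t(l) = (l + 1/(-7 + l))/(l + 13/3) = (l + 1/(-7 + l))/(13/3 + l))
t(E)/81205 = (3*(1 - 54*(-7 - 54))/((-7 - 54)*(13 + 3*(-54))))/81205 = (3*(1 - 54*(-61))/(-61*(13 - 162)))*(1/81205) = (3*(-1/61)*(1 + 3294)/(-149))*(1/81205) = (3*(-1/61)*(-1/149)*3295)*(1/81205) = (9885/9089)*(1/81205) = 1977/147614449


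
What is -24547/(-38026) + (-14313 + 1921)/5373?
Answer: -339327161/204313698 ≈ -1.6608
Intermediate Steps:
-24547/(-38026) + (-14313 + 1921)/5373 = -24547*(-1/38026) - 12392*1/5373 = 24547/38026 - 12392/5373 = -339327161/204313698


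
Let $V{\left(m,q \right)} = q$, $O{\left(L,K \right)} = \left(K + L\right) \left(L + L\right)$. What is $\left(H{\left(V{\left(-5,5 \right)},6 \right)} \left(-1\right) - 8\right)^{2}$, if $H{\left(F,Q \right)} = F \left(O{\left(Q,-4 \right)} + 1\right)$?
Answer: $17689$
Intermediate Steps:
$O{\left(L,K \right)} = 2 L \left(K + L\right)$ ($O{\left(L,K \right)} = \left(K + L\right) 2 L = 2 L \left(K + L\right)$)
$H{\left(F,Q \right)} = F \left(1 + 2 Q \left(-4 + Q\right)\right)$ ($H{\left(F,Q \right)} = F \left(2 Q \left(-4 + Q\right) + 1\right) = F \left(1 + 2 Q \left(-4 + Q\right)\right)$)
$\left(H{\left(V{\left(-5,5 \right)},6 \right)} \left(-1\right) - 8\right)^{2} = \left(5 \left(1 + 2 \cdot 6 \left(-4 + 6\right)\right) \left(-1\right) - 8\right)^{2} = \left(5 \left(1 + 2 \cdot 6 \cdot 2\right) \left(-1\right) - 8\right)^{2} = \left(5 \left(1 + 24\right) \left(-1\right) - 8\right)^{2} = \left(5 \cdot 25 \left(-1\right) - 8\right)^{2} = \left(125 \left(-1\right) - 8\right)^{2} = \left(-125 - 8\right)^{2} = \left(-133\right)^{2} = 17689$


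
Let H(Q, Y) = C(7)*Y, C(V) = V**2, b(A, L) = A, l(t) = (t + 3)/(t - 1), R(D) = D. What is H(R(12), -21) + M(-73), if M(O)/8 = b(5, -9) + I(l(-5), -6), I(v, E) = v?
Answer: -2959/3 ≈ -986.33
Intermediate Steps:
l(t) = (3 + t)/(-1 + t)
H(Q, Y) = 49*Y (H(Q, Y) = 7**2*Y = 49*Y)
M(O) = 128/3 (M(O) = 8*(5 + (3 - 5)/(-1 - 5)) = 8*(5 - 2/(-6)) = 8*(5 - 1/6*(-2)) = 8*(5 + 1/3) = 8*(16/3) = 128/3)
H(R(12), -21) + M(-73) = 49*(-21) + 128/3 = -1029 + 128/3 = -2959/3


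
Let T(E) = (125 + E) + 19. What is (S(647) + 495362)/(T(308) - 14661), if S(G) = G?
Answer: -496009/14209 ≈ -34.908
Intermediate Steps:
T(E) = 144 + E
(S(647) + 495362)/(T(308) - 14661) = (647 + 495362)/((144 + 308) - 14661) = 496009/(452 - 14661) = 496009/(-14209) = 496009*(-1/14209) = -496009/14209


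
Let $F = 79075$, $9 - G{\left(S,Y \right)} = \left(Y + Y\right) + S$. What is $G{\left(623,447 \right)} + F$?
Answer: $77567$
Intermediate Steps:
$G{\left(S,Y \right)} = 9 - S - 2 Y$ ($G{\left(S,Y \right)} = 9 - \left(\left(Y + Y\right) + S\right) = 9 - \left(2 Y + S\right) = 9 - \left(S + 2 Y\right) = 9 - S - 2 Y$)
$G{\left(623,447 \right)} + F = \left(9 - 623 - 894\right) + 79075 = -1508 + 79075 = 77567$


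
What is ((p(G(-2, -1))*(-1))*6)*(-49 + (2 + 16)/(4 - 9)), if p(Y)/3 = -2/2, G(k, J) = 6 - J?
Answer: -4734/5 ≈ -946.80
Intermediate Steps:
p(Y) = -3 (p(Y) = 3*(-2/2) = 3*(-2*½) = 3*(-1) = -3)
((p(G(-2, -1))*(-1))*6)*(-49 + (2 + 16)/(4 - 9)) = (-3*(-1)*6)*(-49 + (2 + 16)/(4 - 9)) = (3*6)*(-49 + 18/(-5)) = 18*(-49 + 18*(-⅕)) = 18*(-49 - 18/5) = 18*(-263/5) = -4734/5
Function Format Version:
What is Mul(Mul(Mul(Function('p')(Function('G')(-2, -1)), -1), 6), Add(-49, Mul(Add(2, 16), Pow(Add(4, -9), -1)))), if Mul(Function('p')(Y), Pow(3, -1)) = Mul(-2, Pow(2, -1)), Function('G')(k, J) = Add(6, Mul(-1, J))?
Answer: Rational(-4734, 5) ≈ -946.80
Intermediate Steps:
Function('p')(Y) = -3 (Function('p')(Y) = Mul(3, Mul(-2, Pow(2, -1))) = Mul(3, Mul(-2, Rational(1, 2))) = Mul(3, -1) = -3)
Mul(Mul(Mul(Function('p')(Function('G')(-2, -1)), -1), 6), Add(-49, Mul(Add(2, 16), Pow(Add(4, -9), -1)))) = Mul(Mul(Mul(-3, -1), 6), Add(-49, Mul(Add(2, 16), Pow(Add(4, -9), -1)))) = Mul(Mul(3, 6), Add(-49, Mul(18, Pow(-5, -1)))) = Mul(18, Add(-49, Mul(18, Rational(-1, 5)))) = Mul(18, Add(-49, Rational(-18, 5))) = Mul(18, Rational(-263, 5)) = Rational(-4734, 5)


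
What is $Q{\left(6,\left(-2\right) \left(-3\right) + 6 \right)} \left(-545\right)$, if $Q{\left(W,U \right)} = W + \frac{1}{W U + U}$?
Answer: $- \frac{275225}{84} \approx -3276.5$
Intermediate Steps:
$Q{\left(W,U \right)} = W + \frac{1}{U + U W}$ ($Q{\left(W,U \right)} = W + \frac{1}{U W + U} = W + \frac{1}{U + U W}$)
$Q{\left(6,\left(-2\right) \left(-3\right) + 6 \right)} \left(-545\right) = \frac{1 + \left(\left(-2\right) \left(-3\right) + 6\right) 6 + \left(\left(-2\right) \left(-3\right) + 6\right) 6^{2}}{\left(\left(-2\right) \left(-3\right) + 6\right) \left(1 + 6\right)} \left(-545\right) = \frac{1 + \left(6 + 6\right) 6 + \left(6 + 6\right) 36}{\left(6 + 6\right) 7} \left(-545\right) = \frac{1}{12} \cdot \frac{1}{7} \left(1 + 12 \cdot 6 + 12 \cdot 36\right) \left(-545\right) = \frac{1}{12} \cdot \frac{1}{7} \left(1 + 72 + 432\right) \left(-545\right) = \frac{1}{12} \cdot \frac{1}{7} \cdot 505 \left(-545\right) = \frac{505}{84} \left(-545\right) = - \frac{275225}{84}$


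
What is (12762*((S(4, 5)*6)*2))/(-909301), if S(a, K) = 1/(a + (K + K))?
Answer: -76572/6365107 ≈ -0.012030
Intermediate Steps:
S(a, K) = 1/(a + 2*K)
(12762*((S(4, 5)*6)*2))/(-909301) = (12762*((6/(4 + 2*5))*2))/(-909301) = (12762*((6/(4 + 10))*2))*(-1/909301) = (12762*((6/14)*2))*(-1/909301) = (12762*(((1/14)*6)*2))*(-1/909301) = (12762*((3/7)*2))*(-1/909301) = (12762*(6/7))*(-1/909301) = (76572/7)*(-1/909301) = -76572/6365107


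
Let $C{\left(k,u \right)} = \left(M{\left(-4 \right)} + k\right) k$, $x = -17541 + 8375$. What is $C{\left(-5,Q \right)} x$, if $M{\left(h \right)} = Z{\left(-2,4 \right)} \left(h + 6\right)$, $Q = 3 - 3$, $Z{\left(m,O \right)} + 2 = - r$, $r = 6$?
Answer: $-962430$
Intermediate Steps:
$Z{\left(m,O \right)} = -8$ ($Z{\left(m,O \right)} = -2 - 6 = -8$)
$Q = 0$
$x = -9166$
$M{\left(h \right)} = -48 - 8 h$ ($M{\left(h \right)} = - 8 \left(h + 6\right) = - 8 \left(6 + h\right) = -48 - 8 h$)
$C{\left(k,u \right)} = k \left(-16 + k\right)$ ($C{\left(k,u \right)} = \left(\left(-48 - -32\right) + k\right) k = \left(\left(-48 + 32\right) + k\right) k = \left(-16 + k\right) k = k \left(-16 + k\right)$)
$C{\left(-5,Q \right)} x = - 5 \left(-16 - 5\right) \left(-9166\right) = \left(-5\right) \left(-21\right) \left(-9166\right) = 105 \left(-9166\right) = -962430$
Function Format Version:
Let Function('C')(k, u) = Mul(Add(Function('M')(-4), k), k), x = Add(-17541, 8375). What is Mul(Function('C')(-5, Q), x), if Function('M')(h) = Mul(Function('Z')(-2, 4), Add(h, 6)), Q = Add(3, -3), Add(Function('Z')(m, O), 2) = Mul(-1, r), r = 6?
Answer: -962430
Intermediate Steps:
Function('Z')(m, O) = -8 (Function('Z')(m, O) = Add(-2, Mul(-1, 6)) = Add(-2, -6) = -8)
Q = 0
x = -9166
Function('M')(h) = Add(-48, Mul(-8, h)) (Function('M')(h) = Mul(-8, Add(h, 6)) = Mul(-8, Add(6, h)) = Add(-48, Mul(-8, h)))
Function('C')(k, u) = Mul(k, Add(-16, k)) (Function('C')(k, u) = Mul(Add(Add(-48, Mul(-8, -4)), k), k) = Mul(Add(Add(-48, 32), k), k) = Mul(Add(-16, k), k) = Mul(k, Add(-16, k)))
Mul(Function('C')(-5, Q), x) = Mul(Mul(-5, Add(-16, -5)), -9166) = Mul(Mul(-5, -21), -9166) = Mul(105, -9166) = -962430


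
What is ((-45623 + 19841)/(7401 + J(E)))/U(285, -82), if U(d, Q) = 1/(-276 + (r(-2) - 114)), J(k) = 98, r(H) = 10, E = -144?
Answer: 9797160/7499 ≈ 1306.5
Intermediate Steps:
U(d, Q) = -1/380 (U(d, Q) = 1/(-276 + (10 - 114)) = 1/(-276 - 104) = 1/(-380) = -1/380)
((-45623 + 19841)/(7401 + J(E)))/U(285, -82) = ((-45623 + 19841)/(7401 + 98))/(-1/380) = -25782/7499*(-380) = 9797160/7499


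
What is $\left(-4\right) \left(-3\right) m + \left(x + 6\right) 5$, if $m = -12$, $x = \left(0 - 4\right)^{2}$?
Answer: $-34$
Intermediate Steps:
$x = 16$ ($x = \left(-4\right)^{2} = 16$)
$\left(-4\right) \left(-3\right) m + \left(x + 6\right) 5 = \left(-4\right) \left(-3\right) \left(-12\right) + \left(16 + 6\right) 5 = 12 \left(-12\right) + 22 \cdot 5 = -144 + 110 = -34$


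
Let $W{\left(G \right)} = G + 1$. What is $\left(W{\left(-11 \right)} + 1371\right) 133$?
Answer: $181013$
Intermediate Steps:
$W{\left(G \right)} = 1 + G$
$\left(W{\left(-11 \right)} + 1371\right) 133 = \left(\left(1 - 11\right) + 1371\right) 133 = \left(-10 + 1371\right) 133 = 1361 \cdot 133 = 181013$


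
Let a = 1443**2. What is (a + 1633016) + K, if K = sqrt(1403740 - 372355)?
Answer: 3715265 + sqrt(1031385) ≈ 3.7163e+6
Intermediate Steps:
a = 2082249
K = sqrt(1031385) ≈ 1015.6
(a + 1633016) + K = (2082249 + 1633016) + sqrt(1031385) = 3715265 + sqrt(1031385)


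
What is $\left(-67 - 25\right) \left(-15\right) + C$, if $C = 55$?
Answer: $1435$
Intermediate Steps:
$\left(-67 - 25\right) \left(-15\right) + C = \left(-67 - 25\right) \left(-15\right) + 55 = \left(-92\right) \left(-15\right) + 55 = 1380 + 55 = 1435$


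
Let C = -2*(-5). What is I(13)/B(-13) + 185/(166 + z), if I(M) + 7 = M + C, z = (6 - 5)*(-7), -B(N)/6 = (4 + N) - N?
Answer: 79/159 ≈ 0.49686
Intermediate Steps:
B(N) = -24 (B(N) = -6*((4 + N) - N) = -6*4 = -24)
z = -7 (z = 1*(-7) = -7)
C = 10
I(M) = 3 + M (I(M) = -7 + (M + 10) = -7 + (10 + M) = 3 + M)
I(13)/B(-13) + 185/(166 + z) = (3 + 13)/(-24) + 185/(166 - 7) = 16*(-1/24) + 185/159 = -⅔ + 185*(1/159) = -⅔ + 185/159 = 79/159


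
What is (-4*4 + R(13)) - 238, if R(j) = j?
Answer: -241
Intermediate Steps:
(-4*4 + R(13)) - 238 = (-4*4 + 13) - 238 = (-16 + 13) - 238 = -3 - 238 = -241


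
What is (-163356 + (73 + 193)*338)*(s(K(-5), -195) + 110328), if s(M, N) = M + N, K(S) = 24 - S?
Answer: -8091178576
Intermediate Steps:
(-163356 + (73 + 193)*338)*(s(K(-5), -195) + 110328) = (-163356 + (73 + 193)*338)*(((24 - 1*(-5)) - 195) + 110328) = (-163356 + 266*338)*(((24 + 5) - 195) + 110328) = (-163356 + 89908)*((29 - 195) + 110328) = -73448*(-166 + 110328) = -73448*110162 = -8091178576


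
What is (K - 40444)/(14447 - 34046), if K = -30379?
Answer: 70823/19599 ≈ 3.6136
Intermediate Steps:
(K - 40444)/(14447 - 34046) = (-30379 - 40444)/(14447 - 34046) = -70823/(-19599) = -70823*(-1/19599) = 70823/19599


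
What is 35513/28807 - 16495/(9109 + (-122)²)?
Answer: 376891944/691166351 ≈ 0.54530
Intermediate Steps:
35513/28807 - 16495/(9109 + (-122)²) = 35513*(1/28807) - 16495/(9109 + 14884) = 35513/28807 - 16495/23993 = 376891944/691166351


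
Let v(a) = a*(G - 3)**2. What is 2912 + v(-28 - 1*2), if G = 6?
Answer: 2642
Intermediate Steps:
v(a) = 9*a (v(a) = a*(6 - 3)**2 = a*3**2 = a*9 = 9*a)
2912 + v(-28 - 1*2) = 2912 + 9*(-28 - 1*2) = 2912 + 9*(-28 - 2) = 2912 + 9*(-30) = 2912 - 270 = 2642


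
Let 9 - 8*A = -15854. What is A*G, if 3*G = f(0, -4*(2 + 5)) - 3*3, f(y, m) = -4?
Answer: -206219/24 ≈ -8592.5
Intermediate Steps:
A = 15863/8 (A = 9/8 - 1/8*(-15854) = 9/8 + 7927/4 = 15863/8 ≈ 1982.9)
G = -13/3 (G = (-4 - 3*3)/3 = (-4 - 9)/3 = (1/3)*(-13) = -13/3 ≈ -4.3333)
A*G = (15863/8)*(-13/3) = -206219/24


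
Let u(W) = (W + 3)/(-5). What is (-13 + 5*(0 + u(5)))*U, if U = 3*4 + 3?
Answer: -315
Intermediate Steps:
u(W) = -⅗ - W/5 (u(W) = -(3 + W)/5 = -⅗ - W/5)
U = 15 (U = 12 + 3 = 15)
(-13 + 5*(0 + u(5)))*U = (-13 + 5*(0 + (-⅗ - ⅕*5)))*15 = (-13 + 5*(0 + (-⅗ - 1)))*15 = (-13 + 5*(0 - 8/5))*15 = (-13 + 5*(-8/5))*15 = (-13 - 8)*15 = -21*15 = -315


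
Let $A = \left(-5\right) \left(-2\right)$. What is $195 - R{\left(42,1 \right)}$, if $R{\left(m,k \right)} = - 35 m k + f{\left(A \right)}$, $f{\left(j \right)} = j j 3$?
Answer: $1365$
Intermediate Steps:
$A = 10$
$f{\left(j \right)} = 3 j^{2}$ ($f{\left(j \right)} = j^{2} \cdot 3 = 3 j^{2}$)
$R{\left(m,k \right)} = 300 - 35 k m$ ($R{\left(m,k \right)} = - 35 m k + 3 \cdot 10^{2} = - 35 k m + 3 \cdot 100 = - 35 k m + 300 = 300 - 35 k m$)
$195 - R{\left(42,1 \right)} = 195 - \left(300 - 35 \cdot 42\right) = 195 - \left(300 - 1470\right) = 195 - -1170 = 195 + 1170 = 1365$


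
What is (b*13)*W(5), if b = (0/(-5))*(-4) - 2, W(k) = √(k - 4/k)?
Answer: -26*√105/5 ≈ -53.284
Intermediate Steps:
b = -2 (b = (0*(-⅕))*(-4) - 2 = 0*(-4) - 2 = 0 - 2 = -2)
(b*13)*W(5) = (-2*13)*√(5 - 4/5) = -26*√(5 - 4*⅕) = -26*√(5 - ⅘) = -26*√105/5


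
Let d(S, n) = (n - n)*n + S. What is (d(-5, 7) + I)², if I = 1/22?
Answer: 11881/484 ≈ 24.548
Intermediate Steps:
d(S, n) = S (d(S, n) = 0*n + S = 0 + S = S)
I = 1/22 ≈ 0.045455
(d(-5, 7) + I)² = (-5 + 1/22)² = (-109/22)² = 11881/484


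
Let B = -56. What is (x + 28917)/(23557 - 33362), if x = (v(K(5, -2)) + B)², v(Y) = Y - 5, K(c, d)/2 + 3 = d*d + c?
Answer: -31318/9805 ≈ -3.1941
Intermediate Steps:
K(c, d) = -6 + 2*c + 2*d² (K(c, d) = -6 + 2*(d*d + c) = -6 + 2*(d² + c) = -6 + 2*(c + d²) = -6 + (2*c + 2*d²) = -6 + 2*c + 2*d²)
v(Y) = -5 + Y
x = 2401 (x = ((-5 + (-6 + 2*5 + 2*(-2)²)) - 56)² = ((-5 + (-6 + 10 + 2*4)) - 56)² = ((-5 + (-6 + 10 + 8)) - 56)² = ((-5 + 12) - 56)² = (7 - 56)² = (-49)² = 2401)
(x + 28917)/(23557 - 33362) = (2401 + 28917)/(23557 - 33362) = 31318/(-9805) = 31318*(-1/9805) = -31318/9805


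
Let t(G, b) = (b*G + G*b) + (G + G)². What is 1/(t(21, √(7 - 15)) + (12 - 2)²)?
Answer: 233/436076 - 21*I*√2/872152 ≈ 0.00053431 - 3.4052e-5*I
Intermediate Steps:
t(G, b) = 4*G² + 2*G*b (t(G, b) = (G*b + G*b) + (2*G)² = 2*G*b + 4*G² = 4*G² + 2*G*b)
1/(t(21, √(7 - 15)) + (12 - 2)²) = 1/(2*21*(√(7 - 15) + 2*21) + (12 - 2)²) = 1/(2*21*(√(-8) + 42) + 10²) = 1/(2*21*(2*I*√2 + 42) + 100) = 1/(2*21*(42 + 2*I*√2) + 100) = 1/((1764 + 84*I*√2) + 100) = 1/(1864 + 84*I*√2)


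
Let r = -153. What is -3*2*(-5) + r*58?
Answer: -8844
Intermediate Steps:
-3*2*(-5) + r*58 = -3*2*(-5) - 153*58 = -6*(-5) - 8874 = 30 - 8874 = -8844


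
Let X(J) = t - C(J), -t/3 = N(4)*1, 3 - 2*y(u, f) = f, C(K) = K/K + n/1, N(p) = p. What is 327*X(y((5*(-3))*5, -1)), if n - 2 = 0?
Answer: -4905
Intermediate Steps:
n = 2 (n = 2 + 0 = 2)
C(K) = 3 (C(K) = K/K + 2/1 = 1 + 2*1 = 1 + 2 = 3)
y(u, f) = 3/2 - f/2
t = -12 ≈ -12.000
X(J) = -15 (X(J) = -12 - 1*3 = -12 - 3 = -15)
327*X(y((5*(-3))*5, -1)) = 327*(-15) = -4905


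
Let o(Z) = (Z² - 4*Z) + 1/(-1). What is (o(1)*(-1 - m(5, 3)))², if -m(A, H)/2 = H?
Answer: 400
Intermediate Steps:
m(A, H) = -2*H
o(Z) = -1 + Z² - 4*Z (o(Z) = (Z² - 4*Z) - 1 = -1 + Z² - 4*Z)
(o(1)*(-1 - m(5, 3)))² = ((-1 + 1² - 4*1)*(-1 - (-2)*3))² = ((-1 + 1 - 4)*(-1 - 1*(-6)))² = (-4*(-1 + 6))² = (-4*5)² = (-20)² = 400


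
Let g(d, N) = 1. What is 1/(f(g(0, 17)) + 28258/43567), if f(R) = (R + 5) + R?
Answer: 43567/333227 ≈ 0.13074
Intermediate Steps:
f(R) = 5 + 2*R (f(R) = (5 + R) + R = 5 + 2*R)
1/(f(g(0, 17)) + 28258/43567) = 1/((5 + 2*1) + 28258/43567) = 1/((5 + 2) + 28258*(1/43567)) = 1/(7 + 28258/43567) = 1/(333227/43567) = 43567/333227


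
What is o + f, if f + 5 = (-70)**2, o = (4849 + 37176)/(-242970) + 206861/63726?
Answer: 97229930614/19850649 ≈ 4898.1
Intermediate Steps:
o = 61003759/19850649 (o = 42025*(-1/242970) + 206861*(1/63726) = -8405/48594 + 206861/63726 = 61003759/19850649 ≈ 3.0731)
f = 4895 (f = -5 + (-70)**2 = -5 + 4900 = 4895)
o + f = 61003759/19850649 + 4895 = 97229930614/19850649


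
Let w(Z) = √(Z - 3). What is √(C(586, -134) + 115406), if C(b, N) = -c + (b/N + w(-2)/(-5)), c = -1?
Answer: √(12951059800 - 22445*I*√5)/335 ≈ 339.71 - 0.00065823*I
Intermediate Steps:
w(Z) = √(-3 + Z)
C(b, N) = 1 + b/N - I*√5/5 (C(b, N) = -1*(-1) + (b/N + √(-3 - 2)/(-5)) = 1 + (b/N + √(-5)*(-⅕)) = 1 + (b/N + (I*√5)*(-⅕)) = 1 + (b/N - I*√5/5) = 1 + b/N - I*√5/5)
√(C(586, -134) + 115406) = √((1 + 586/(-134) - I*√5/5) + 115406) = √((1 + 586*(-1/134) - I*√5/5) + 115406) = √((1 - 293/67 - I*√5/5) + 115406) = √((-226/67 - I*√5/5) + 115406) = √(7731976/67 - I*√5/5)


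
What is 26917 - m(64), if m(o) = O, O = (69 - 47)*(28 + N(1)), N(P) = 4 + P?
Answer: 26191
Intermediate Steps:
O = 726 (O = (69 - 47)*(28 + (4 + 1)) = 22*(28 + 5) = 22*33 = 726)
m(o) = 726
26917 - m(64) = 26917 - 1*726 = 26917 - 726 = 26191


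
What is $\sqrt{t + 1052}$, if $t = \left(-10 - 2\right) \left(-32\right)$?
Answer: $2 \sqrt{359} \approx 37.895$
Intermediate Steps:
$t = 384$ ($t = \left(-12\right) \left(-32\right) = 384$)
$\sqrt{t + 1052} = \sqrt{384 + 1052} = \sqrt{1436} = 2 \sqrt{359}$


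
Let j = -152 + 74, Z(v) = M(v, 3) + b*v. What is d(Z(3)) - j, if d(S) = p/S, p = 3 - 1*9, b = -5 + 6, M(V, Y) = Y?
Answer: 77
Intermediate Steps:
b = 1
p = -6 (p = 3 - 9 = -6)
Z(v) = 3 + v (Z(v) = 3 + 1*v = 3 + v)
d(S) = -6/S
j = -78
d(Z(3)) - j = -6/(3 + 3) - 1*(-78) = -6/6 + 78 = -6*1/6 + 78 = -1 + 78 = 77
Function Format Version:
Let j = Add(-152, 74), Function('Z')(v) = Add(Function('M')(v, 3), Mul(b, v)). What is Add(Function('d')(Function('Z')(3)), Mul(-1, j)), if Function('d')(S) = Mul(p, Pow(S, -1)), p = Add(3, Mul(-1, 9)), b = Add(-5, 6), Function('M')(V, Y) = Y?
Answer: 77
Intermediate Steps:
b = 1
p = -6 (p = Add(3, -9) = -6)
Function('Z')(v) = Add(3, v) (Function('Z')(v) = Add(3, Mul(1, v)) = Add(3, v))
Function('d')(S) = Mul(-6, Pow(S, -1))
j = -78
Add(Function('d')(Function('Z')(3)), Mul(-1, j)) = Add(Mul(-6, Pow(Add(3, 3), -1)), Mul(-1, -78)) = Add(Mul(-6, Pow(6, -1)), 78) = Add(Mul(-6, Rational(1, 6)), 78) = Add(-1, 78) = 77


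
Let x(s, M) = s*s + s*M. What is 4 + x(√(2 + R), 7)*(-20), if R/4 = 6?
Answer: -516 - 140*√26 ≈ -1229.9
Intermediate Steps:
R = 24 (R = 4*6 = 24)
x(s, M) = s² + M*s
4 + x(√(2 + R), 7)*(-20) = 4 + (√(2 + 24)*(7 + √(2 + 24)))*(-20) = 4 + (√26*(7 + √26))*(-20) = 4 - 20*√26*(7 + √26)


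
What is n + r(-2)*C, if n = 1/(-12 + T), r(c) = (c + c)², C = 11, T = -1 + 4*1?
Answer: 1583/9 ≈ 175.89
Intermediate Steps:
T = 3 (T = -1 + 4 = 3)
r(c) = 4*c² (r(c) = (2*c)² = 4*c²)
n = -⅑ (n = 1/(-12 + 3) = 1/(-9) = -⅑ ≈ -0.11111)
n + r(-2)*C = -⅑ + (4*(-2)²)*11 = -⅑ + (4*4)*11 = -⅑ + 16*11 = -⅑ + 176 = 1583/9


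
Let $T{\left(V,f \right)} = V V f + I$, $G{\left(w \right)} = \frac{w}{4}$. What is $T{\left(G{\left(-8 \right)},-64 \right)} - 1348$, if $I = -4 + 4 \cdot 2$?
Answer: $-1600$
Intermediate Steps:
$G{\left(w \right)} = \frac{w}{4}$ ($G{\left(w \right)} = w \frac{1}{4} = \frac{w}{4}$)
$I = 4$ ($I = -4 + 8 = 4$)
$T{\left(V,f \right)} = 4 + f V^{2}$ ($T{\left(V,f \right)} = V V f + 4 = V^{2} f + 4 = f V^{2} + 4 = 4 + f V^{2}$)
$T{\left(G{\left(-8 \right)},-64 \right)} - 1348 = \left(4 - 64 \left(\frac{1}{4} \left(-8\right)\right)^{2}\right) - 1348 = \left(4 - 64 \left(-2\right)^{2}\right) + \left(-2148 + 800\right) = \left(4 - 256\right) - 1348 = -252 - 1348 = -1600$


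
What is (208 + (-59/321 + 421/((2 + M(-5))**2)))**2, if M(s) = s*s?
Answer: 264235883451556/6084468009 ≈ 43428.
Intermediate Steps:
M(s) = s**2
(208 + (-59/321 + 421/((2 + M(-5))**2)))**2 = (208 + (-59/321 + 421/((2 + (-5)**2)**2)))**2 = (208 + (-59*1/321 + 421/((2 + 25)**2)))**2 = (208 + (-59/321 + 421/(27**2)))**2 = (208 + (-59/321 + 421/729))**2 = (208 + 30710/78003)**2 = (16255334/78003)**2 = 264235883451556/6084468009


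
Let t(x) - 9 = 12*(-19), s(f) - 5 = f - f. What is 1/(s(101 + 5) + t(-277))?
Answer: -1/214 ≈ -0.0046729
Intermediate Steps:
s(f) = 5 (s(f) = 5 + (f - f) = 5 + 0 = 5)
t(x) = -219 (t(x) = 9 + 12*(-19) = 9 - 228 = -219)
1/(s(101 + 5) + t(-277)) = 1/(5 - 219) = 1/(-214) = -1/214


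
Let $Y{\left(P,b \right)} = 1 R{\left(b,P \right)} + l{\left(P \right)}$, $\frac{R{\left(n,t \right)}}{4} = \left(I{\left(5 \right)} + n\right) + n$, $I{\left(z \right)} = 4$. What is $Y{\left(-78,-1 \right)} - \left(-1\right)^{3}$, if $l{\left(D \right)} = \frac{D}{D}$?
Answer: $10$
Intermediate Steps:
$R{\left(n,t \right)} = 16 + 8 n$ ($R{\left(n,t \right)} = 4 \left(\left(4 + n\right) + n\right) = 4 \left(4 + 2 n\right) = 16 + 8 n$)
$l{\left(D \right)} = 1$
$Y{\left(P,b \right)} = 17 + 8 b$ ($Y{\left(P,b \right)} = 1 \left(16 + 8 b\right) + 1 = \left(16 + 8 b\right) + 1 = 17 + 8 b$)
$Y{\left(-78,-1 \right)} - \left(-1\right)^{3} = \left(17 + 8 \left(-1\right)\right) - \left(-1\right)^{3} = \left(17 - 8\right) - -1 = 9 + 1 = 10$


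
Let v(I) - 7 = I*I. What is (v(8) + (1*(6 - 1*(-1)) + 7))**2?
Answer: 7225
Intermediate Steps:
v(I) = 7 + I**2 (v(I) = 7 + I*I = 7 + I**2)
(v(8) + (1*(6 - 1*(-1)) + 7))**2 = ((7 + 8**2) + (1*(6 - 1*(-1)) + 7))**2 = ((7 + 64) + (1*(6 + 1) + 7))**2 = (71 + (1*7 + 7))**2 = (71 + (7 + 7))**2 = (71 + 14)**2 = 85**2 = 7225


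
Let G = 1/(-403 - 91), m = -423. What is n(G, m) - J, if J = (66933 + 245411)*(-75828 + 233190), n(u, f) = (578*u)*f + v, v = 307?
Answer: -12140315704340/247 ≈ -4.9151e+10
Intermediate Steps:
G = -1/494 (G = 1/(-494) = -1/494 ≈ -0.0020243)
n(u, f) = 307 + 578*f*u (n(u, f) = (578*u)*f + 307 = 578*f*u + 307 = 307 + 578*f*u)
J = 49151076528 (J = 312344*157362 = 49151076528)
n(G, m) - J = (307 + 578*(-423)*(-1/494)) - 1*49151076528 = (307 + 122247/247) - 49151076528 = 198076/247 - 49151076528 = -12140315704340/247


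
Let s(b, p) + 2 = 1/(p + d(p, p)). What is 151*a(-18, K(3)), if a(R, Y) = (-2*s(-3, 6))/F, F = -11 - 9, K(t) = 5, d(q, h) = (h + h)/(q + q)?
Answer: -1963/70 ≈ -28.043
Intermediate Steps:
d(q, h) = h/q (d(q, h) = (2*h)/((2*q)) = (2*h)*(1/(2*q)) = h/q)
s(b, p) = -2 + 1/(1 + p) (s(b, p) = -2 + 1/(p + p/p) = -2 + 1/(p + 1) = -2 + 1/(1 + p))
F = -20
a(R, Y) = -13/70 (a(R, Y) = -2*(-1 - 2*6)/(1 + 6)/(-20) = -2*(-1 - 12)/7*(-1/20) = -2*(-13)/7*(-1/20) = -2*(-13/7)*(-1/20) = (26/7)*(-1/20) = -13/70)
151*a(-18, K(3)) = 151*(-13/70) = -1963/70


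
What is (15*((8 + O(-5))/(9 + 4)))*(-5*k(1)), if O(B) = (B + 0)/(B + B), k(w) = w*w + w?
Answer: -1275/13 ≈ -98.077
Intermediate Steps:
k(w) = w + w² (k(w) = w² + w = w + w²)
O(B) = ½ (O(B) = B/((2*B)) = B*(1/(2*B)) = ½)
(15*((8 + O(-5))/(9 + 4)))*(-5*k(1)) = (15*((8 + ½)/(9 + 4)))*(-5*(1 + 1)) = (15*((17/2)/13))*(-5*2) = (15*((17/2)*(1/13)))*(-5*2) = (15*(17/26))*(-10) = (255/26)*(-10) = -1275/13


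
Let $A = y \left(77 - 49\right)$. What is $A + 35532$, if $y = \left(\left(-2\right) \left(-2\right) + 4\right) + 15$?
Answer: $36176$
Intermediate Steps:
$y = 23$ ($y = \left(4 + 4\right) + 15 = 8 + 15 = 23$)
$A = 644$ ($A = 23 \left(77 - 49\right) = 23 \cdot 28 = 644$)
$A + 35532 = 644 + 35532 = 36176$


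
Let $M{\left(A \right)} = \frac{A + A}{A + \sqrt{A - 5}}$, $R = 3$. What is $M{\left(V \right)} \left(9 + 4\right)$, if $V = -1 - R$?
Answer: $\frac{416}{25} + \frac{312 i}{25} \approx 16.64 + 12.48 i$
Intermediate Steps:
$V = -4$ ($V = -1 - 3 = -4$)
$M{\left(A \right)} = \frac{2 A}{A + \sqrt{-5 + A}}$
$M{\left(V \right)} \left(9 + 4\right) = 2 \left(-4\right) \frac{1}{-4 + \sqrt{-5 - 4}} \left(9 + 4\right) = 2 \left(-4\right) \frac{1}{-4 + \sqrt{-9}} \cdot 13 = 2 \left(-4\right) \frac{1}{-4 + 3 i} 13 = 2 \left(-4\right) \frac{-4 - 3 i}{25} \cdot 13 = \left(\frac{32}{25} + \frac{24 i}{25}\right) 13 = \frac{416}{25} + \frac{312 i}{25}$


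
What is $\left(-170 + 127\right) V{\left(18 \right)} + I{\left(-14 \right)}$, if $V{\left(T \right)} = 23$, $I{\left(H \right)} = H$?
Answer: $-1003$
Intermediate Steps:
$\left(-170 + 127\right) V{\left(18 \right)} + I{\left(-14 \right)} = \left(-170 + 127\right) 23 - 14 = \left(-43\right) 23 - 14 = -989 - 14 = -1003$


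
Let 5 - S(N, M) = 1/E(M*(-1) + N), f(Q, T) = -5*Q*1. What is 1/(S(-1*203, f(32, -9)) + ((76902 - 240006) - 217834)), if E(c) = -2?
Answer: -2/761865 ≈ -2.6251e-6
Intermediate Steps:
f(Q, T) = -5*Q
S(N, M) = 11/2 (S(N, M) = 5 - 1/(-2) = 5 - 1*(-1/2) = 5 + 1/2 = 11/2)
1/(S(-1*203, f(32, -9)) + ((76902 - 240006) - 217834)) = 1/(11/2 + ((76902 - 240006) - 217834)) = 1/(11/2 + (-163104 - 217834)) = 1/(11/2 - 380938) = 1/(-761865/2) = -2/761865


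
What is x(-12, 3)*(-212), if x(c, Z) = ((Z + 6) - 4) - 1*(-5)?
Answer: -2120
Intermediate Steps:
x(c, Z) = 7 + Z (x(c, Z) = ((6 + Z) - 4) + 5 = (2 + Z) + 5 = 7 + Z)
x(-12, 3)*(-212) = (7 + 3)*(-212) = 10*(-212) = -2120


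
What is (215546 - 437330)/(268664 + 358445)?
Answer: -221784/627109 ≈ -0.35366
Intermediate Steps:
(215546 - 437330)/(268664 + 358445) = -221784/627109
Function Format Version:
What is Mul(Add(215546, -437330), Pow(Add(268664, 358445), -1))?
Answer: Rational(-221784, 627109) ≈ -0.35366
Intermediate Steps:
Mul(Add(215546, -437330), Pow(Add(268664, 358445), -1)) = Mul(-221784, Pow(627109, -1)) = Mul(-221784, Rational(1, 627109)) = Rational(-221784, 627109)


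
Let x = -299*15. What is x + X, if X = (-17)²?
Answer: -4196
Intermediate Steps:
x = -4485
X = 289
x + X = -4485 + 289 = -4196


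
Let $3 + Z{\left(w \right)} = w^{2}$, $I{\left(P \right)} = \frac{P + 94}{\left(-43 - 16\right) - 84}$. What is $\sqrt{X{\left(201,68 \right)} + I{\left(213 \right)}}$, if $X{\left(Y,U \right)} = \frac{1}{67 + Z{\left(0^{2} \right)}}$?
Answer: $\frac{i \sqrt{2789215}}{1144} \approx 1.4599 i$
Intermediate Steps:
$I{\left(P \right)} = - \frac{94}{143} - \frac{P}{143}$ ($I{\left(P \right)} = \frac{94 + P}{\left(-43 - 16\right) - 84} = \frac{94 + P}{-59 - 84} = \frac{94 + P}{-143} = \left(94 + P\right) \left(- \frac{1}{143}\right) = - \frac{94}{143} - \frac{P}{143}$)
$Z{\left(w \right)} = -3 + w^{2}$
$X{\left(Y,U \right)} = \frac{1}{64}$ ($X{\left(Y,U \right)} = \frac{1}{67 - \left(3 - \left(0^{2}\right)^{2}\right)} = \frac{1}{67 - \left(3 - 0^{2}\right)} = \frac{1}{67 + \left(-3 + 0\right)} = \frac{1}{67 - 3} = \frac{1}{64}$)
$\sqrt{X{\left(201,68 \right)} + I{\left(213 \right)}} = \sqrt{\frac{1}{64} - \frac{307}{143}} = \sqrt{- \frac{19505}{9152}} = \frac{i \sqrt{2789215}}{1144}$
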